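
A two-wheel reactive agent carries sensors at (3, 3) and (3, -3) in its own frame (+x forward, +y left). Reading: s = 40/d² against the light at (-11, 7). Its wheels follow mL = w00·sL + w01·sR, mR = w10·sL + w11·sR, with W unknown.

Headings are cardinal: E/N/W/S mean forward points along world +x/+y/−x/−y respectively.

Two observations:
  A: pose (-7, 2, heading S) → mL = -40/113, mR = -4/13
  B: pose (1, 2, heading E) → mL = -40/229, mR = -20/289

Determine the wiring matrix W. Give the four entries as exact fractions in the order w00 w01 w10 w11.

-1 0 0 -1/2

obs A: pose=(-7,2,S) → sL=40/113, sR=8/13, mL=-40/113, mR=-4/13
obs B: pose=(1,2,E) → sL=40/229, sR=40/289, mL=-40/229, mR=-20/289
sensor matrix S = [[40/113, 8/13], [40/229, 40/289]]; det S = -5687040/97219889
solve [mL_A; mL_B] = S·[w00; w01] and [mR_A; mR_B] = S·[w10; w11]:
  w00 = -1, w01 = 0, w10 = 0, w11 = -1/2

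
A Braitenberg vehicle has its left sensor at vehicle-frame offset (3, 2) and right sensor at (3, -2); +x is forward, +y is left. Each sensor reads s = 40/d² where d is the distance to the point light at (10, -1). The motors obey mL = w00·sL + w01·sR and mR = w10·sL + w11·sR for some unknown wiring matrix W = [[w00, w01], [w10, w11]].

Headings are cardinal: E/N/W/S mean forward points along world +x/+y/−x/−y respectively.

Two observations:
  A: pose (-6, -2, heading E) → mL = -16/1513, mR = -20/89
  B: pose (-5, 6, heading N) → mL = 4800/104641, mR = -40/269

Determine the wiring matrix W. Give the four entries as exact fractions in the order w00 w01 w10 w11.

-1 1 0 -1

obs A: pose=(-6,-2,E) → sL=4/17, sR=20/89, mL=-16/1513, mR=-20/89
obs B: pose=(-5,6,N) → sL=40/389, sR=40/269, mL=4800/104641, mR=-40/269
sensor matrix S = [[4/17, 20/89], [40/389, 40/269]]; det S = 1880960/158321833
solve [mL_A; mL_B] = S·[w00; w01] and [mR_A; mR_B] = S·[w10; w11]:
  w00 = -1, w01 = 1, w10 = 0, w11 = -1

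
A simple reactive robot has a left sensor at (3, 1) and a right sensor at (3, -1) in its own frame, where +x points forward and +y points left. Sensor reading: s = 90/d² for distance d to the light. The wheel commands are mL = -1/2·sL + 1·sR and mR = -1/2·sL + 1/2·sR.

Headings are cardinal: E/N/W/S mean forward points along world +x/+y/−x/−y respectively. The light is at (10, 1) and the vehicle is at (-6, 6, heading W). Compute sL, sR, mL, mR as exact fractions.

90/377 90/397 16065/149669 -900/149669

left sensor world pos  = (-9, 5); dL² = 377
right sensor world pos = (-9, 7); dR² = 397
sL = 90/377 = 90/377
sR = 90/397 = 90/397
mL = -1/2·sL + 1·sR = 16065/149669
mR = -1/2·sL + 1/2·sR = -900/149669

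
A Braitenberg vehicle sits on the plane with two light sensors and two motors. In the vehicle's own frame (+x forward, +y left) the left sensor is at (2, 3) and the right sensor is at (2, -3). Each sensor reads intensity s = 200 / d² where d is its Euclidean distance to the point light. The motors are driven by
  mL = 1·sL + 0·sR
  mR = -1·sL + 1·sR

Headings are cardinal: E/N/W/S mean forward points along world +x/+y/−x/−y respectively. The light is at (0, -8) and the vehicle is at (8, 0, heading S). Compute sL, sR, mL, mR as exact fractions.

200/157 200/61 200/157 19200/9577

left sensor world pos  = (11, -2); dL² = 157
right sensor world pos = (5, -2); dR² = 61
sL = 200/157 = 200/157
sR = 200/61 = 200/61
mL = 1·sL + 0·sR = 200/157
mR = -1·sL + 1·sR = 19200/9577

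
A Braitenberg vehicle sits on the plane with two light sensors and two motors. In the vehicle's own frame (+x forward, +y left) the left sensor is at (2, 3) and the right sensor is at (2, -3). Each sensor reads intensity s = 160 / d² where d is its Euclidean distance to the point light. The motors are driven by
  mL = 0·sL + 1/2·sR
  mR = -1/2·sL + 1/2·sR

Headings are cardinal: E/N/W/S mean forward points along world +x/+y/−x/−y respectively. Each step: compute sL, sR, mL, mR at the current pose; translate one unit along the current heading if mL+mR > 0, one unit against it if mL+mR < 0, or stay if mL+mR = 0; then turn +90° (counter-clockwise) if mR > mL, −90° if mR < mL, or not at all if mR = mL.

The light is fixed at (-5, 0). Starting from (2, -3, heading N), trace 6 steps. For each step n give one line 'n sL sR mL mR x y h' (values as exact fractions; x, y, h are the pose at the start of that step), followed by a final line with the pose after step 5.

n=0: pose=(2,-3,N); sL=160/17, sR=160/101; mL=80/101, mR=-6720/1717; mL+mR=-5360/1717 → advance -1; mR−mL=-80/17 → turn -1·90°
n=1: pose=(2,-4,E); sL=80/41, sR=16/13; mL=8/13, mR=-192/533; mL+mR=136/533 → advance +1; mR−mL=-40/41 → turn -1·90°
n=2: pose=(3,-4,S); sL=160/157, sR=160/61; mL=80/61, mR=7680/9577; mL+mR=20240/9577 → advance +1; mR−mL=-80/157 → turn -1·90°
n=3: pose=(3,-5,W); sL=8/5, sR=4; mL=2, mR=6/5; mL+mR=16/5 → advance +1; mR−mL=-4/5 → turn -1·90°
n=4: pose=(2,-5,N); sL=32/5, sR=160/109; mL=80/109, mR=-1344/545; mL+mR=-944/545 → advance -1; mR−mL=-16/5 → turn -1·90°
n=5: pose=(2,-6,E); sL=16/9, sR=80/81; mL=40/81, mR=-32/81; mL+mR=8/81 → advance +1; mR−mL=-8/9 → turn -1·90°

0 160/17 160/101 80/101 -6720/1717 2 -3 N
1 80/41 16/13 8/13 -192/533 2 -4 E
2 160/157 160/61 80/61 7680/9577 3 -4 S
3 8/5 4 2 6/5 3 -5 W
4 32/5 160/109 80/109 -1344/545 2 -5 N
5 16/9 80/81 40/81 -32/81 2 -6 E
final 3 -6 S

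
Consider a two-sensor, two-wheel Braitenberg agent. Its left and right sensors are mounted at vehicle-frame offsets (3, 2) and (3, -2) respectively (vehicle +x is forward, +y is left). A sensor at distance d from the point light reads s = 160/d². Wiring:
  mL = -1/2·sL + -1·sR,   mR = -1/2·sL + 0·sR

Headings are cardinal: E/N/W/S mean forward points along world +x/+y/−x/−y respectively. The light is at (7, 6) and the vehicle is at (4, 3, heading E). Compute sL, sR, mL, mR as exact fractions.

160 32/5 -432/5 -80

left sensor world pos  = (7, 5); dL² = 1
right sensor world pos = (7, 1); dR² = 25
sL = 160/1 = 160
sR = 160/25 = 32/5
mL = -1/2·sL + -1·sR = -432/5
mR = -1/2·sL + 0·sR = -80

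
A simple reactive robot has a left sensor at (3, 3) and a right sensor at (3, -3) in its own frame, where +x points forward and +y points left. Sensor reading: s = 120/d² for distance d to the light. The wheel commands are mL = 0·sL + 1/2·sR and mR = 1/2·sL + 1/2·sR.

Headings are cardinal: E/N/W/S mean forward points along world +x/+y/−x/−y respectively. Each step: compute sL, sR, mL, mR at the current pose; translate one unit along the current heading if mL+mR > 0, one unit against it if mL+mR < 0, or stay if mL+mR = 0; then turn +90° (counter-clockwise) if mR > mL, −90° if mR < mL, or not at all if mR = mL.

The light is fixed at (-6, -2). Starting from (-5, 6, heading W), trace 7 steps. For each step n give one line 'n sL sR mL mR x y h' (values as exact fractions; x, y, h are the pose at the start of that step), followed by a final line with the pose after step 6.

0 120/29 24/25 12/25 1848/725 -5 6 W
1 60/17 60/17 30/17 60/17 -6 6 S
2 120/109 24/5 12/5 1608/545 -6 5 E
3 15/13 30/29 15/29 825/754 -5 5 N
4 120/29 24/25 12/25 1848/725 -5 6 W
5 60/17 60/17 30/17 60/17 -6 6 S
6 120/109 24/5 12/5 1608/545 -6 5 E
final -5 5 N

n=0: pose=(-5,6,W); sL=120/29, sR=24/25; mL=12/25, mR=1848/725; mL+mR=2196/725 → advance +1; mR−mL=60/29 → turn +1·90°
n=1: pose=(-6,6,S); sL=60/17, sR=60/17; mL=30/17, mR=60/17; mL+mR=90/17 → advance +1; mR−mL=30/17 → turn +1·90°
n=2: pose=(-6,5,E); sL=120/109, sR=24/5; mL=12/5, mR=1608/545; mL+mR=2916/545 → advance +1; mR−mL=60/109 → turn +1·90°
n=3: pose=(-5,5,N); sL=15/13, sR=30/29; mL=15/29, mR=825/754; mL+mR=1215/754 → advance +1; mR−mL=15/26 → turn +1·90°
n=4: pose=(-5,6,W); sL=120/29, sR=24/25; mL=12/25, mR=1848/725; mL+mR=2196/725 → advance +1; mR−mL=60/29 → turn +1·90°
n=5: pose=(-6,6,S); sL=60/17, sR=60/17; mL=30/17, mR=60/17; mL+mR=90/17 → advance +1; mR−mL=30/17 → turn +1·90°
n=6: pose=(-6,5,E); sL=120/109, sR=24/5; mL=12/5, mR=1608/545; mL+mR=2916/545 → advance +1; mR−mL=60/109 → turn +1·90°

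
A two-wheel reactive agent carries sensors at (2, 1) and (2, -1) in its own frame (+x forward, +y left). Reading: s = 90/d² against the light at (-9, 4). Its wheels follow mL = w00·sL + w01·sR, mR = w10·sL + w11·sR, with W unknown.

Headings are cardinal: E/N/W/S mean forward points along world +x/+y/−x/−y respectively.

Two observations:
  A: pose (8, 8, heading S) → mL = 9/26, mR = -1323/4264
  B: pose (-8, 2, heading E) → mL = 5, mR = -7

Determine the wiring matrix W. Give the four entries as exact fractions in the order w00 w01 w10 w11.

0 1 -1/2 -1/2

obs A: pose=(8,8,S) → sL=45/164, sR=9/26, mL=9/26, mR=-1323/4264
obs B: pose=(-8,2,E) → sL=9, sR=5, mL=5, mR=-7
sensor matrix S = [[45/164, 9/26], [9, 5]]; det S = -3717/2132
solve [mL_A; mL_B] = S·[w00; w01] and [mR_A; mR_B] = S·[w10; w11]:
  w00 = 0, w01 = 1, w10 = -1/2, w11 = -1/2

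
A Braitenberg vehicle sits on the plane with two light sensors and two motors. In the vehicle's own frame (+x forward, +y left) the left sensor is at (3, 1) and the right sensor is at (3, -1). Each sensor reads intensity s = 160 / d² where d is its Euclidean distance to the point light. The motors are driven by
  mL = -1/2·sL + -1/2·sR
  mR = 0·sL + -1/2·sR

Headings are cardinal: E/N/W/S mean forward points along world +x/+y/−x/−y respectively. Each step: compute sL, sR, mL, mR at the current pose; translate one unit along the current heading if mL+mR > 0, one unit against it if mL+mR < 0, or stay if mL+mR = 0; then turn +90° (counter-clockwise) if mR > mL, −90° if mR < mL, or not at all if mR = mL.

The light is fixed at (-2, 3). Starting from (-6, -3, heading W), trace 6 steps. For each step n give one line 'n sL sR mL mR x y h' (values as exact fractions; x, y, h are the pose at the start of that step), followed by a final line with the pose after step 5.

0 80/49 80/37 -3440/1813 -40/37 -6 -3 W
1 32/17 160/97 -2912/1649 -80/97 -5 -3 S
2 10 40/9 -65/9 -20/9 -5 -2 E
3 160/29 160/13 -3360/377 -80/13 -6 -2 N
4 80/49 80/37 -3440/1813 -40/37 -6 -3 W
5 32/17 160/97 -2912/1649 -80/97 -5 -3 S
final -5 -2 E

n=0: pose=(-6,-3,W); sL=80/49, sR=80/37; mL=-3440/1813, mR=-40/37; mL+mR=-5400/1813 → advance -1; mR−mL=40/49 → turn +1·90°
n=1: pose=(-5,-3,S); sL=32/17, sR=160/97; mL=-2912/1649, mR=-80/97; mL+mR=-4272/1649 → advance -1; mR−mL=16/17 → turn +1·90°
n=2: pose=(-5,-2,E); sL=10, sR=40/9; mL=-65/9, mR=-20/9; mL+mR=-85/9 → advance -1; mR−mL=5 → turn +1·90°
n=3: pose=(-6,-2,N); sL=160/29, sR=160/13; mL=-3360/377, mR=-80/13; mL+mR=-5680/377 → advance -1; mR−mL=80/29 → turn +1·90°
n=4: pose=(-6,-3,W); sL=80/49, sR=80/37; mL=-3440/1813, mR=-40/37; mL+mR=-5400/1813 → advance -1; mR−mL=40/49 → turn +1·90°
n=5: pose=(-5,-3,S); sL=32/17, sR=160/97; mL=-2912/1649, mR=-80/97; mL+mR=-4272/1649 → advance -1; mR−mL=16/17 → turn +1·90°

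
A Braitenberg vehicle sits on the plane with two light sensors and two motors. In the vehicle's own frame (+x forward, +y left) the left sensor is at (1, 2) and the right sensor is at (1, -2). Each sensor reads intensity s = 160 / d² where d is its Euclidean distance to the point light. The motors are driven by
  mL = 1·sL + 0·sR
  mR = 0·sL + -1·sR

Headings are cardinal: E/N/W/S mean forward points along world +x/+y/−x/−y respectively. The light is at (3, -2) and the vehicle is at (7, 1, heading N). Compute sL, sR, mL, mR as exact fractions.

left sensor world pos  = (5, 2); dL² = 20
right sensor world pos = (9, 2); dR² = 52
sL = 160/20 = 8
sR = 160/52 = 40/13
mL = 1·sL + 0·sR = 8
mR = 0·sL + -1·sR = -40/13

8 40/13 8 -40/13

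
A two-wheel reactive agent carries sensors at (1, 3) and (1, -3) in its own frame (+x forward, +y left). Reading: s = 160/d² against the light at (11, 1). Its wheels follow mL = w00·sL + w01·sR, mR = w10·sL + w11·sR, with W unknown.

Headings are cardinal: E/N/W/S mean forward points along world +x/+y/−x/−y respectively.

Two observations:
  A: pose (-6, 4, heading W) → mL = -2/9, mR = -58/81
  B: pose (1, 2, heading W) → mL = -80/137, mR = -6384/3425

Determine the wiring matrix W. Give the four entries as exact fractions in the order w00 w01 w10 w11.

obs A: pose=(-6,4,W) → sL=40/81, sR=4/9, mL=-2/9, mR=-58/81
obs B: pose=(1,2,W) → sL=32/25, sR=160/137, mL=-80/137, mR=-6384/3425
sensor matrix S = [[40/81, 4/9], [32/25, 160/137]]; det S = 2176/277425
solve [mL_A; mL_B] = S·[w00; w01] and [mR_A; mR_B] = S·[w10; w11]:
  w00 = 0, w01 = -1/2, w10 = -1, w11 = -1/2

0 -1/2 -1 -1/2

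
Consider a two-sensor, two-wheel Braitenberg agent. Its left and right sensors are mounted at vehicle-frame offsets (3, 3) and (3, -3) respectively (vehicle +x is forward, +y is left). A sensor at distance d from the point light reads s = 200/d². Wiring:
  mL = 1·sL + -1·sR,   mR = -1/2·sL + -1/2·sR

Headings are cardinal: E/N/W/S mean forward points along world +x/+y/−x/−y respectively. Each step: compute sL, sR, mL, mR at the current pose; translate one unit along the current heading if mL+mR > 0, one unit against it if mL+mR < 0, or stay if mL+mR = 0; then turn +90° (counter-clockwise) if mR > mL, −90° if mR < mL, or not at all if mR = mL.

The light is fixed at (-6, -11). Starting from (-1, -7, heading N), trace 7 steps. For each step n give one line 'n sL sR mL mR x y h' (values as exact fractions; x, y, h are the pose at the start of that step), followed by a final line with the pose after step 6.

0 200/53 200/113 12000/5989 -16600/5989 -1 -7 N
1 2 25/8 -9/8 -41/16 -1 -8 E
2 200/49 200 -9600/49 -5000/49 -2 -8 S
3 100/49 4 -96/49 -148/49 -2 -7 E
4 200/37 200 -7200/37 -3800/37 -3 -7 S
5 2 5 -3 -7/2 -3 -6 E
6 200/29 40 -960/29 -680/29 -4 -6 S
final -4 -5 E

n=0: pose=(-1,-7,N); sL=200/53, sR=200/113; mL=12000/5989, mR=-16600/5989; mL+mR=-4600/5989 → advance -1; mR−mL=-28600/5989 → turn -1·90°
n=1: pose=(-1,-8,E); sL=2, sR=25/8; mL=-9/8, mR=-41/16; mL+mR=-59/16 → advance -1; mR−mL=-23/16 → turn -1·90°
n=2: pose=(-2,-8,S); sL=200/49, sR=200; mL=-9600/49, mR=-5000/49; mL+mR=-14600/49 → advance -1; mR−mL=4600/49 → turn +1·90°
n=3: pose=(-2,-7,E); sL=100/49, sR=4; mL=-96/49, mR=-148/49; mL+mR=-244/49 → advance -1; mR−mL=-52/49 → turn -1·90°
n=4: pose=(-3,-7,S); sL=200/37, sR=200; mL=-7200/37, mR=-3800/37; mL+mR=-11000/37 → advance -1; mR−mL=3400/37 → turn +1·90°
n=5: pose=(-3,-6,E); sL=2, sR=5; mL=-3, mR=-7/2; mL+mR=-13/2 → advance -1; mR−mL=-1/2 → turn -1·90°
n=6: pose=(-4,-6,S); sL=200/29, sR=40; mL=-960/29, mR=-680/29; mL+mR=-1640/29 → advance -1; mR−mL=280/29 → turn +1·90°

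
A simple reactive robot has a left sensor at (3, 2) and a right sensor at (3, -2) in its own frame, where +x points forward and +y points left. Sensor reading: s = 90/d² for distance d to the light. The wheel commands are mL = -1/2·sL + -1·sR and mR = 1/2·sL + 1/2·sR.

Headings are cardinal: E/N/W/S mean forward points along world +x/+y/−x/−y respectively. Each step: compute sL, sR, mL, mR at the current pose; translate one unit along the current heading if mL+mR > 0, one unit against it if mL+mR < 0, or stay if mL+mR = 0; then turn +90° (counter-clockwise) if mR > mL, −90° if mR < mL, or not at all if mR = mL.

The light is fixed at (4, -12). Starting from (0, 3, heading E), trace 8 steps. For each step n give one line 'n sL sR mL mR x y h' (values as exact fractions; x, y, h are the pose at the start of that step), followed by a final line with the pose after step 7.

0 9/29 9/17 -675/986 207/493 0 3 E
1 90/373 10/37 -5395/13801 3530/13801 -1 3 N
2 45/104 9/32 -207/416 297/832 -1 2 W
3 18/25 90/157 -3663/3925 2538/3925 0 2 S
4 9/29 9/17 -675/986 207/493 0 3 E
5 90/373 10/37 -5395/13801 3530/13801 -1 3 N
6 45/104 9/32 -207/416 297/832 -1 2 W
7 18/25 90/157 -3663/3925 2538/3925 0 2 S
final 0 3 E

n=0: pose=(0,3,E); sL=9/29, sR=9/17; mL=-675/986, mR=207/493; mL+mR=-9/34 → advance -1; mR−mL=1089/986 → turn +1·90°
n=1: pose=(-1,3,N); sL=90/373, sR=10/37; mL=-5395/13801, mR=3530/13801; mL+mR=-5/37 → advance -1; mR−mL=8925/13801 → turn +1·90°
n=2: pose=(-1,2,W); sL=45/104, sR=9/32; mL=-207/416, mR=297/832; mL+mR=-9/64 → advance -1; mR−mL=711/832 → turn +1·90°
n=3: pose=(0,2,S); sL=18/25, sR=90/157; mL=-3663/3925, mR=2538/3925; mL+mR=-45/157 → advance -1; mR−mL=6201/3925 → turn +1·90°
n=4: pose=(0,3,E); sL=9/29, sR=9/17; mL=-675/986, mR=207/493; mL+mR=-9/34 → advance -1; mR−mL=1089/986 → turn +1·90°
n=5: pose=(-1,3,N); sL=90/373, sR=10/37; mL=-5395/13801, mR=3530/13801; mL+mR=-5/37 → advance -1; mR−mL=8925/13801 → turn +1·90°
n=6: pose=(-1,2,W); sL=45/104, sR=9/32; mL=-207/416, mR=297/832; mL+mR=-9/64 → advance -1; mR−mL=711/832 → turn +1·90°
n=7: pose=(0,2,S); sL=18/25, sR=90/157; mL=-3663/3925, mR=2538/3925; mL+mR=-45/157 → advance -1; mR−mL=6201/3925 → turn +1·90°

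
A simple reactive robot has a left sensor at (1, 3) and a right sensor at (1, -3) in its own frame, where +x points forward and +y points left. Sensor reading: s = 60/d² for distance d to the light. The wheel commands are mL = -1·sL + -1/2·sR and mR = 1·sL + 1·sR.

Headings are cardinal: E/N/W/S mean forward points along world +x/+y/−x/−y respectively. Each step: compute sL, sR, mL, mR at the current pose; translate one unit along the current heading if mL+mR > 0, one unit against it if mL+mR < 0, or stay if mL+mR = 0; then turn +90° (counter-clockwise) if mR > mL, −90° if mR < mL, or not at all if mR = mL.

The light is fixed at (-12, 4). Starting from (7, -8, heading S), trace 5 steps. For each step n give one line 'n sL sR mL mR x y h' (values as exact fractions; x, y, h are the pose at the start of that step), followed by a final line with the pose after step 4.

0 60/653 12/85 -9018/55505 12936/55505 7 -8 S
1 3/25 15/164 -1359/8200 867/4100 7 -9 E
2 60/433 60/673 -53370/291409 66360/291409 8 -9 N
3 30/293 30/221 -11025/64753 15420/64753 8 -8 W
4 60/653 12/85 -9018/55505 12936/55505 7 -8 S
final 7 -9 E

n=0: pose=(7,-8,S); sL=60/653, sR=12/85; mL=-9018/55505, mR=12936/55505; mL+mR=6/85 → advance +1; mR−mL=21954/55505 → turn +1·90°
n=1: pose=(7,-9,E); sL=3/25, sR=15/164; mL=-1359/8200, mR=867/4100; mL+mR=15/328 → advance +1; mR−mL=3093/8200 → turn +1·90°
n=2: pose=(8,-9,N); sL=60/433, sR=60/673; mL=-53370/291409, mR=66360/291409; mL+mR=30/673 → advance +1; mR−mL=119730/291409 → turn +1·90°
n=3: pose=(8,-8,W); sL=30/293, sR=30/221; mL=-11025/64753, mR=15420/64753; mL+mR=15/221 → advance +1; mR−mL=26445/64753 → turn +1·90°
n=4: pose=(7,-8,S); sL=60/653, sR=12/85; mL=-9018/55505, mR=12936/55505; mL+mR=6/85 → advance +1; mR−mL=21954/55505 → turn +1·90°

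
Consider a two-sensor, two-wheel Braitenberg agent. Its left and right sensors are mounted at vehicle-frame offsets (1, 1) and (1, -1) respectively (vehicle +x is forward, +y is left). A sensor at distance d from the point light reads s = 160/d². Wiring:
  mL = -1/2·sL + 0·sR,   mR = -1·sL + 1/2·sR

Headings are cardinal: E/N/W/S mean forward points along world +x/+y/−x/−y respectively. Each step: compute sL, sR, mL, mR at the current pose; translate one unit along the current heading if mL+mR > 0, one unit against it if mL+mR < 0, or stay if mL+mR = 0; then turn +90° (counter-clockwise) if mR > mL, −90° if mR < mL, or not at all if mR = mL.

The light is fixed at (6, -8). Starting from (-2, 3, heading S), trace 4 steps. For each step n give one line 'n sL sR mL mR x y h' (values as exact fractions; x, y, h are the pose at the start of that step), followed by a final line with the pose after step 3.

n=0: pose=(-2,3,S); sL=160/149, sR=160/181; mL=-80/149, mR=-17040/26969; mL+mR=-31520/26969 → advance -1; mR−mL=-2560/26969 → turn -1·90°
n=1: pose=(-2,4,W); sL=80/101, sR=16/25; mL=-40/101, mR=-1192/2525; mL+mR=-2192/2525 → advance -1; mR−mL=-192/2525 → turn -1·90°
n=2: pose=(-1,4,N); sL=160/233, sR=32/41; mL=-80/233, mR=-2832/9553; mL+mR=-6112/9553 → advance -1; mR−mL=448/9553 → turn +1·90°
n=3: pose=(-1,3,W); sL=40/41, sR=10/13; mL=-20/41, mR=-315/533; mL+mR=-575/533 → advance -1; mR−mL=-55/533 → turn -1·90°

0 160/149 160/181 -80/149 -17040/26969 -2 3 S
1 80/101 16/25 -40/101 -1192/2525 -2 4 W
2 160/233 32/41 -80/233 -2832/9553 -1 4 N
3 40/41 10/13 -20/41 -315/533 -1 3 W
final 0 3 N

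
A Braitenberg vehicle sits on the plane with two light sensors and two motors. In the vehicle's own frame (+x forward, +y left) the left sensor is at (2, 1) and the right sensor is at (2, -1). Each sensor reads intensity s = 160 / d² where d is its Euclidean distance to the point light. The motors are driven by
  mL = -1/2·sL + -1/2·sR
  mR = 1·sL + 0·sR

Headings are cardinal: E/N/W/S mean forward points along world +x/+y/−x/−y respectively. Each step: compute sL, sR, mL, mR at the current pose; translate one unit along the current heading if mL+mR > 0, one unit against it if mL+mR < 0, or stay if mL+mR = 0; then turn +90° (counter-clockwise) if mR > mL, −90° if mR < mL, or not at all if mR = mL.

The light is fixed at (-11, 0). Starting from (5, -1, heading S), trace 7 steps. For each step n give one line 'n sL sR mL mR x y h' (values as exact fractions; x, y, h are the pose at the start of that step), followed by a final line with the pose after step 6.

n=0: pose=(5,-1,S); sL=80/149, sR=80/117; mL=-10640/17433, mR=80/149; mL+mR=-1280/17433 → advance -1; mR−mL=20000/17433 → turn +1·90°
n=1: pose=(5,0,E); sL=32/65, sR=32/65; mL=-32/65, mR=32/65; mL+mR=0 → advance +0; mR−mL=64/65 → turn +1·90°
n=2: pose=(5,0,N); sL=160/229, sR=160/293; mL=-41760/67097, mR=160/229; mL+mR=5120/67097 → advance +1; mR−mL=88640/67097 → turn +1·90°
n=3: pose=(5,1,W); sL=40/49, sR=4/5; mL=-198/245, mR=40/49; mL+mR=2/245 → advance +1; mR−mL=398/245 → turn +1·90°
n=4: pose=(4,1,S); sL=160/257, sR=160/197; mL=-36320/50629, mR=160/257; mL+mR=-4800/50629 → advance -1; mR−mL=67840/50629 → turn +1·90°
n=5: pose=(4,2,E); sL=80/149, sR=16/29; mL=-2352/4321, mR=80/149; mL+mR=-32/4321 → advance -1; mR−mL=4672/4321 → turn +1·90°
n=6: pose=(3,2,N); sL=32/37, sR=160/241; mL=-6816/8917, mR=32/37; mL+mR=896/8917 → advance +1; mR−mL=14528/8917 → turn +1·90°

0 80/149 80/117 -10640/17433 80/149 5 -1 S
1 32/65 32/65 -32/65 32/65 5 0 E
2 160/229 160/293 -41760/67097 160/229 5 0 N
3 40/49 4/5 -198/245 40/49 5 1 W
4 160/257 160/197 -36320/50629 160/257 4 1 S
5 80/149 16/29 -2352/4321 80/149 4 2 E
6 32/37 160/241 -6816/8917 32/37 3 2 N
final 3 3 W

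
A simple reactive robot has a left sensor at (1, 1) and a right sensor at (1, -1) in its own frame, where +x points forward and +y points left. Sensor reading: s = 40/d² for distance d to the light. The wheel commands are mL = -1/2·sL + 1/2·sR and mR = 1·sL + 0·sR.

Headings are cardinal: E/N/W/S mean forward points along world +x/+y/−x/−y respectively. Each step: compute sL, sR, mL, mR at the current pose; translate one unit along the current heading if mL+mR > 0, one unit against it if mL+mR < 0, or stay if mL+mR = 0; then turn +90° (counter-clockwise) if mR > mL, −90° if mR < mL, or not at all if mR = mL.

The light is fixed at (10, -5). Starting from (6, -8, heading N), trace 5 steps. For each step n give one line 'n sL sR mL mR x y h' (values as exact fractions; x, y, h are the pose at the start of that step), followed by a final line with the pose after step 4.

n=0: pose=(6,-8,N); sL=40/29, sR=40/13; mL=320/377, mR=40/29; mL+mR=840/377 → advance +1; mR−mL=200/377 → turn +1·90°
n=1: pose=(6,-7,W); sL=20/17, sR=20/13; mL=40/221, mR=20/17; mL+mR=300/221 → advance +1; mR−mL=220/221 → turn +1·90°
n=2: pose=(5,-7,S); sL=8/5, sR=8/9; mL=-16/45, mR=8/5; mL+mR=56/45 → advance +1; mR−mL=88/45 → turn +1·90°
n=3: pose=(5,-8,E); sL=2, sR=5/4; mL=-3/8, mR=2; mL+mR=13/8 → advance +1; mR−mL=19/8 → turn +1·90°
n=4: pose=(6,-8,N); sL=40/29, sR=40/13; mL=320/377, mR=40/29; mL+mR=840/377 → advance +1; mR−mL=200/377 → turn +1·90°

0 40/29 40/13 320/377 40/29 6 -8 N
1 20/17 20/13 40/221 20/17 6 -7 W
2 8/5 8/9 -16/45 8/5 5 -7 S
3 2 5/4 -3/8 2 5 -8 E
4 40/29 40/13 320/377 40/29 6 -8 N
final 6 -7 W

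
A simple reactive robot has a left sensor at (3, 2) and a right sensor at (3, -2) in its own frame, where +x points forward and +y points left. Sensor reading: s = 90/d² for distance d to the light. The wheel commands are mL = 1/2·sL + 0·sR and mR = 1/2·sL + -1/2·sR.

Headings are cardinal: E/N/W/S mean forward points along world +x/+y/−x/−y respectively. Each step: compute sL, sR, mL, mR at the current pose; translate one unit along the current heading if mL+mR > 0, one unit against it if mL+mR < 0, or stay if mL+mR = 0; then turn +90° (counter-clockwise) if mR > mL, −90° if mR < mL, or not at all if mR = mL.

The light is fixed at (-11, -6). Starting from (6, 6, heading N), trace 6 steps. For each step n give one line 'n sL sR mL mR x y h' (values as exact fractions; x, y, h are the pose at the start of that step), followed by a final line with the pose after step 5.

0 1/5 45/293 1/10 34/1465 6 6 N
1 18/125 90/521 9/125 -936/65125 6 7 E
2 9/50 45/178 9/100 -81/2225 7 7 S
3 18/65 90/421 9/65 864/27365 7 6 W
4 1/5 45/293 1/10 34/1465 6 6 N
5 18/125 90/521 9/125 -936/65125 6 7 E
final 7 7 S

n=0: pose=(6,6,N); sL=1/5, sR=45/293; mL=1/10, mR=34/1465; mL+mR=361/2930 → advance +1; mR−mL=-45/586 → turn -1·90°
n=1: pose=(6,7,E); sL=18/125, sR=90/521; mL=9/125, mR=-936/65125; mL+mR=3753/65125 → advance +1; mR−mL=-45/521 → turn -1·90°
n=2: pose=(7,7,S); sL=9/50, sR=45/178; mL=9/100, mR=-81/2225; mL+mR=477/8900 → advance +1; mR−mL=-45/356 → turn -1·90°
n=3: pose=(7,6,W); sL=18/65, sR=90/421; mL=9/65, mR=864/27365; mL+mR=4653/27365 → advance +1; mR−mL=-45/421 → turn -1·90°
n=4: pose=(6,6,N); sL=1/5, sR=45/293; mL=1/10, mR=34/1465; mL+mR=361/2930 → advance +1; mR−mL=-45/586 → turn -1·90°
n=5: pose=(6,7,E); sL=18/125, sR=90/521; mL=9/125, mR=-936/65125; mL+mR=3753/65125 → advance +1; mR−mL=-45/521 → turn -1·90°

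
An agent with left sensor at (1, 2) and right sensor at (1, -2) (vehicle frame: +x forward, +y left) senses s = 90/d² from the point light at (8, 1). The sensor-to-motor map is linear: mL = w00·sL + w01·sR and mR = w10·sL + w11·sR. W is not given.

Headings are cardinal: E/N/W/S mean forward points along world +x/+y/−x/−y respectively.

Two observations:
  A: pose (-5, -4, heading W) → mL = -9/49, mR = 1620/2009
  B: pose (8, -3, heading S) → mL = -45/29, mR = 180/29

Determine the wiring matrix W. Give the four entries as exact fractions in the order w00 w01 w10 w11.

obs A: pose=(-5,-4,W) → sL=18/49, sR=18/41, mL=-9/49, mR=1620/2009
obs B: pose=(8,-3,S) → sL=90/29, sR=90/29, mL=-45/29, mR=180/29
sensor matrix S = [[18/49, 18/41], [90/29, 90/29]]; det S = -12960/58261
solve [mL_A; mL_B] = S·[w00; w01] and [mR_A; mR_B] = S·[w10; w11]:
  w00 = -1/2, w01 = 0, w10 = 1, w11 = 1

-1/2 0 1 1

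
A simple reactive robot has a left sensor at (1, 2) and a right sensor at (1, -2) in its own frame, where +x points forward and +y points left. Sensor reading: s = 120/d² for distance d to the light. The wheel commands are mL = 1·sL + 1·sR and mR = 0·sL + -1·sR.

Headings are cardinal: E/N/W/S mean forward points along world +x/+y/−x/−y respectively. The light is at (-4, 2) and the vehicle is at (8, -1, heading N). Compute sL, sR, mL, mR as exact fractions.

15/13 3/5 114/65 -3/5

left sensor world pos  = (6, 0); dL² = 104
right sensor world pos = (10, 0); dR² = 200
sL = 120/104 = 15/13
sR = 120/200 = 3/5
mL = 1·sL + 1·sR = 114/65
mR = 0·sL + -1·sR = -3/5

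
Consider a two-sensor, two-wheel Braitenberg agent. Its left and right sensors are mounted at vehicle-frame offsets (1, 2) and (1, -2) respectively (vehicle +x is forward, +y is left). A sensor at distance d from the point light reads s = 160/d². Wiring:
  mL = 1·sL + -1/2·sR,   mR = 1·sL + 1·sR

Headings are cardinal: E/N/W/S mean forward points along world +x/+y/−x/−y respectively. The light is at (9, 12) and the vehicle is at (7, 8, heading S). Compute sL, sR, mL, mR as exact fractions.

32/5 160/41 912/205 2112/205

left sensor world pos  = (9, 7); dL² = 25
right sensor world pos = (5, 7); dR² = 41
sL = 160/25 = 32/5
sR = 160/41 = 160/41
mL = 1·sL + -1/2·sR = 912/205
mR = 1·sL + 1·sR = 2112/205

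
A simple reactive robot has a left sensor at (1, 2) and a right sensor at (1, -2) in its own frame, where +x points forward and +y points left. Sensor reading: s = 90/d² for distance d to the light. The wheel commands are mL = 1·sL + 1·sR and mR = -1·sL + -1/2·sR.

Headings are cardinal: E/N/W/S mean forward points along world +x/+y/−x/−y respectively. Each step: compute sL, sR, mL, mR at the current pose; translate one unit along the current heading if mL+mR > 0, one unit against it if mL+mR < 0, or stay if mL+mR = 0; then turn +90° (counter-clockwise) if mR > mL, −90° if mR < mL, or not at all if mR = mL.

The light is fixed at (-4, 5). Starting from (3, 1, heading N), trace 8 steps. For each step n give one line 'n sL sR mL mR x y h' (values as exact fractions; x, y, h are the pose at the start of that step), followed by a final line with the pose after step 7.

0 45/17 1 62/17 -107/34 3 1 N
1 18/13 90/89 2772/1157 -2187/1157 3 2 E
2 45/58 45/26 945/377 -2475/1508 4 2 S
3 18/17 90/53 2484/901 -1719/901 4 1 W
4 45/17 1 62/17 -107/34 3 1 N
5 18/13 90/89 2772/1157 -2187/1157 3 2 E
6 45/58 45/26 945/377 -2475/1508 4 2 S
7 18/17 90/53 2484/901 -1719/901 4 1 W
final 3 1 N

n=0: pose=(3,1,N); sL=45/17, sR=1; mL=62/17, mR=-107/34; mL+mR=1/2 → advance +1; mR−mL=-231/34 → turn -1·90°
n=1: pose=(3,2,E); sL=18/13, sR=90/89; mL=2772/1157, mR=-2187/1157; mL+mR=45/89 → advance +1; mR−mL=-4959/1157 → turn -1·90°
n=2: pose=(4,2,S); sL=45/58, sR=45/26; mL=945/377, mR=-2475/1508; mL+mR=45/52 → advance +1; mR−mL=-6255/1508 → turn -1·90°
n=3: pose=(4,1,W); sL=18/17, sR=90/53; mL=2484/901, mR=-1719/901; mL+mR=45/53 → advance +1; mR−mL=-4203/901 → turn -1·90°
n=4: pose=(3,1,N); sL=45/17, sR=1; mL=62/17, mR=-107/34; mL+mR=1/2 → advance +1; mR−mL=-231/34 → turn -1·90°
n=5: pose=(3,2,E); sL=18/13, sR=90/89; mL=2772/1157, mR=-2187/1157; mL+mR=45/89 → advance +1; mR−mL=-4959/1157 → turn -1·90°
n=6: pose=(4,2,S); sL=45/58, sR=45/26; mL=945/377, mR=-2475/1508; mL+mR=45/52 → advance +1; mR−mL=-6255/1508 → turn -1·90°
n=7: pose=(4,1,W); sL=18/17, sR=90/53; mL=2484/901, mR=-1719/901; mL+mR=45/53 → advance +1; mR−mL=-4203/901 → turn -1·90°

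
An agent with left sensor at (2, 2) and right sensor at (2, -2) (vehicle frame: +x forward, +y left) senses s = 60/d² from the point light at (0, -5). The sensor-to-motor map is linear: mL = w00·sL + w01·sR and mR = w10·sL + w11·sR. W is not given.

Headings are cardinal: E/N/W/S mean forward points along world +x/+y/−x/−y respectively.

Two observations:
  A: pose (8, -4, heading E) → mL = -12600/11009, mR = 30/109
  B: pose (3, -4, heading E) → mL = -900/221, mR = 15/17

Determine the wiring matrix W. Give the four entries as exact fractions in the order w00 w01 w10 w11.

-1 -1 1/2 0

obs A: pose=(8,-4,E) → sL=60/109, sR=60/101, mL=-12600/11009, mR=30/109
obs B: pose=(3,-4,E) → sL=30/17, sR=30/13, mL=-900/221, mR=15/17
sensor matrix S = [[60/109, 60/101], [30/17, 30/13]]; det S = 540000/2432989
solve [mL_A; mL_B] = S·[w00; w01] and [mR_A; mR_B] = S·[w10; w11]:
  w00 = -1, w01 = -1, w10 = 1/2, w11 = 0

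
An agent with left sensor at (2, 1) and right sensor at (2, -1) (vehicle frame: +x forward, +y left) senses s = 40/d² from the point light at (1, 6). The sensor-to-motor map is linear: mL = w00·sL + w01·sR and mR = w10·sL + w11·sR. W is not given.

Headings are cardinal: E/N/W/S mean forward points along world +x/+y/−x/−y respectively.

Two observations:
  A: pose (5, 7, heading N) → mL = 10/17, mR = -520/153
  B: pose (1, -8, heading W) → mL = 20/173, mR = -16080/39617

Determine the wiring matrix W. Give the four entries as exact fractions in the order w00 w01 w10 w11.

obs A: pose=(5,7,N) → sL=20/9, sR=20/17, mL=10/17, mR=-520/153
obs B: pose=(1,-8,W) → sL=40/229, sR=40/173, mL=20/173, mR=-16080/39617
sensor matrix S = [[20/9, 20/17], [40/229, 40/173]]; det S = 1868800/6061401
solve [mL_A; mL_B] = S·[w00; w01] and [mR_A; mR_B] = S·[w10; w11]:
  w00 = 0, w01 = 1/2, w10 = -1, w11 = -1

0 1/2 -1 -1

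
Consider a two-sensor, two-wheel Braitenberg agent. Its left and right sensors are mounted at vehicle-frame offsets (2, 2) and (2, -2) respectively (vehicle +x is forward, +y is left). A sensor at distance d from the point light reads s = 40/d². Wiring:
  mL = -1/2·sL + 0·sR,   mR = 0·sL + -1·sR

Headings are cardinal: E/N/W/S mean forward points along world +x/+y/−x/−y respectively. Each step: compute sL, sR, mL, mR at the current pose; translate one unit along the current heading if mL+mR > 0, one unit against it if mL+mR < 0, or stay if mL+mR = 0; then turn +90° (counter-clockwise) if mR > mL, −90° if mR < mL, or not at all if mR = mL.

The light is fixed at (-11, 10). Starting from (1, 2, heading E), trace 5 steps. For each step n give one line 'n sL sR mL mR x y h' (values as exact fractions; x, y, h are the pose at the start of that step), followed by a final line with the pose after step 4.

n=0: pose=(1,2,E); sL=5/29, sR=5/37; mL=-5/58, mR=-5/37; mL+mR=-475/2146 → advance -1; mR−mL=-105/2146 → turn -1·90°
n=1: pose=(0,2,S); sL=40/269, sR=40/181; mL=-20/269, mR=-40/181; mL+mR=-14380/48689 → advance -1; mR−mL=-7140/48689 → turn -1·90°
n=2: pose=(0,3,W); sL=20/81, sR=20/53; mL=-10/81, mR=-20/53; mL+mR=-2150/4293 → advance -1; mR−mL=-1090/4293 → turn -1·90°
n=3: pose=(1,3,N); sL=8/25, sR=40/221; mL=-4/25, mR=-40/221; mL+mR=-1884/5525 → advance -1; mR−mL=-116/5525 → turn -1·90°
n=4: pose=(1,2,E); sL=5/29, sR=5/37; mL=-5/58, mR=-5/37; mL+mR=-475/2146 → advance -1; mR−mL=-105/2146 → turn -1·90°

0 5/29 5/37 -5/58 -5/37 1 2 E
1 40/269 40/181 -20/269 -40/181 0 2 S
2 20/81 20/53 -10/81 -20/53 0 3 W
3 8/25 40/221 -4/25 -40/221 1 3 N
4 5/29 5/37 -5/58 -5/37 1 2 E
final 0 2 S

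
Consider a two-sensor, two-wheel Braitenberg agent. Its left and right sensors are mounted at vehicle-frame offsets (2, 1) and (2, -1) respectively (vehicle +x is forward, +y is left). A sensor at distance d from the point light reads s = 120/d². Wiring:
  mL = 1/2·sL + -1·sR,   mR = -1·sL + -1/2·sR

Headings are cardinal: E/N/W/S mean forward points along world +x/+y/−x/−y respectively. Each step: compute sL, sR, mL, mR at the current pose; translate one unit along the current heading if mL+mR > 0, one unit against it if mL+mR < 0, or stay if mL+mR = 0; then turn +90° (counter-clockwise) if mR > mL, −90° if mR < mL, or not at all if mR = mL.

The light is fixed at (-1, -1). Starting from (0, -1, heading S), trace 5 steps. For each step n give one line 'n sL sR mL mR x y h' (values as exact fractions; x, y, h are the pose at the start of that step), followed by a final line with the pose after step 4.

n=0: pose=(0,-1,S); sL=15, sR=30; mL=-45/2, mR=-30; mL+mR=-105/2 → advance -1; mR−mL=-15/2 → turn -1·90°
n=1: pose=(0,0,W); sL=120, sR=24; mL=36, mR=-132; mL+mR=-96 → advance -1; mR−mL=-168 → turn -1·90°
n=2: pose=(1,0,N); sL=12, sR=20/3; mL=-2/3, mR=-46/3; mL+mR=-16 → advance -1; mR−mL=-44/3 → turn -1·90°
n=3: pose=(1,-1,E); sL=120/17, sR=120/17; mL=-60/17, mR=-180/17; mL+mR=-240/17 → advance -1; mR−mL=-120/17 → turn -1·90°
n=4: pose=(0,-1,S); sL=15, sR=30; mL=-45/2, mR=-30; mL+mR=-105/2 → advance -1; mR−mL=-15/2 → turn -1·90°

0 15 30 -45/2 -30 0 -1 S
1 120 24 36 -132 0 0 W
2 12 20/3 -2/3 -46/3 1 0 N
3 120/17 120/17 -60/17 -180/17 1 -1 E
4 15 30 -45/2 -30 0 -1 S
final 0 0 W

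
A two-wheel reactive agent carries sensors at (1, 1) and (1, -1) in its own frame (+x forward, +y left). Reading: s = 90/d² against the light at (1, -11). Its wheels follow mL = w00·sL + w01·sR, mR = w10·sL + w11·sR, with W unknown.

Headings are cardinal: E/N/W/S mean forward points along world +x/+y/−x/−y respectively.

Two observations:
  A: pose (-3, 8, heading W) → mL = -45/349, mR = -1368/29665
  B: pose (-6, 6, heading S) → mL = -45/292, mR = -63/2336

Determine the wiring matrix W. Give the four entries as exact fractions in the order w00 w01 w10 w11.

obs A: pose=(-3,8,W) → sL=90/349, sR=18/85, mL=-45/349, mR=-1368/29665
obs B: pose=(-6,6,S) → sL=45/146, sR=9/32, mL=-45/292, mR=-63/2336
sensor matrix S = [[90/349, 18/85], [45/146, 9/32]]; det S = 50301/6929744
solve [mL_A; mL_B] = S·[w00; w01] and [mR_A; mR_B] = S·[w10; w11]:
  w00 = -1/2, w01 = 0, w10 = -1, w11 = 1

-1/2 0 -1 1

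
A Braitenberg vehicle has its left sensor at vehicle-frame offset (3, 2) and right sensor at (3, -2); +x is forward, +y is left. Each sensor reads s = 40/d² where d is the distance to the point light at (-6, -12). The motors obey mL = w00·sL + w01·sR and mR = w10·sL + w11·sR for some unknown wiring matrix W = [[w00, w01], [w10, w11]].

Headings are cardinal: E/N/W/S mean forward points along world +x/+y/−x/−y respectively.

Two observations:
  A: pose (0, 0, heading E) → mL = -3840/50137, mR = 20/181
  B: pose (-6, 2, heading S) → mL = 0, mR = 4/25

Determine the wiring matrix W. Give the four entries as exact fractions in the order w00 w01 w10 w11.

obs A: pose=(0,0,E) → sL=40/277, sR=40/181, mL=-3840/50137, mR=20/181
obs B: pose=(-6,2,S) → sL=8/25, sR=8/25, mL=0, mR=4/25
sensor matrix S = [[40/277, 40/181], [8/25, 8/25]]; det S = -6144/250685
solve [mL_A; mL_B] = S·[w00; w01] and [mR_A; mR_B] = S·[w10; w11]:
  w00 = 1, w01 = -1, w10 = 0, w11 = 1/2

1 -1 0 1/2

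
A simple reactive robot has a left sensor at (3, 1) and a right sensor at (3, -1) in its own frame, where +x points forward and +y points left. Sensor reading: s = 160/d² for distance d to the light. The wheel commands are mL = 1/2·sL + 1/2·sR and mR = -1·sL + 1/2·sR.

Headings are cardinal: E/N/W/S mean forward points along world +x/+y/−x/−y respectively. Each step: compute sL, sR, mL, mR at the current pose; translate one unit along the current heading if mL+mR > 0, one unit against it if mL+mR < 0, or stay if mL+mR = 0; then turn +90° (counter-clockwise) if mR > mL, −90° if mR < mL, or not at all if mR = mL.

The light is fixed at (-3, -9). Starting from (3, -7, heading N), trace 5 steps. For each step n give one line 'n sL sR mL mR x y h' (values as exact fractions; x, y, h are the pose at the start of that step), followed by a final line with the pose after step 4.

0 16/5 80/37 496/185 -392/185 3 -7 N
1 160/97 32/17 2912/1649 -1168/1649 3 -6 E
2 5/2 40/9 125/36 -5/18 4 -6 S
3 160/17 32/5 672/85 -528/85 4 -7 W
4 16/5 80/37 496/185 -392/185 3 -7 N
final 3 -6 E

n=0: pose=(3,-7,N); sL=16/5, sR=80/37; mL=496/185, mR=-392/185; mL+mR=104/185 → advance +1; mR−mL=-24/5 → turn -1·90°
n=1: pose=(3,-6,E); sL=160/97, sR=32/17; mL=2912/1649, mR=-1168/1649; mL+mR=1744/1649 → advance +1; mR−mL=-240/97 → turn -1·90°
n=2: pose=(4,-6,S); sL=5/2, sR=40/9; mL=125/36, mR=-5/18; mL+mR=115/36 → advance +1; mR−mL=-15/4 → turn -1·90°
n=3: pose=(4,-7,W); sL=160/17, sR=32/5; mL=672/85, mR=-528/85; mL+mR=144/85 → advance +1; mR−mL=-240/17 → turn -1·90°
n=4: pose=(3,-7,N); sL=16/5, sR=80/37; mL=496/185, mR=-392/185; mL+mR=104/185 → advance +1; mR−mL=-24/5 → turn -1·90°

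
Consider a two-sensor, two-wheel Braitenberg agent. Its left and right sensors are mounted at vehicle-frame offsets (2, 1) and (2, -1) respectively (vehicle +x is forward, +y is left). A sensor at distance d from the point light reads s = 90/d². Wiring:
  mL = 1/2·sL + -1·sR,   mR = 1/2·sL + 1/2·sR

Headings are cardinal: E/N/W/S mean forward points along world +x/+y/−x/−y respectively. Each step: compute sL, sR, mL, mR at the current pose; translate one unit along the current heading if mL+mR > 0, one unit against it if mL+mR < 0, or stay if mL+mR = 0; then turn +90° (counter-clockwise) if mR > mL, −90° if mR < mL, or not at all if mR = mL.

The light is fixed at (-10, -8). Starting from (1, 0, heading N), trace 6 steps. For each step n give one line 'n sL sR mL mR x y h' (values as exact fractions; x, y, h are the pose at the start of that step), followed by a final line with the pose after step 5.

n=0: pose=(1,0,N); sL=9/20, sR=45/122; mL=-351/2440, mR=999/2440; mL+mR=81/305 → advance +1; mR−mL=135/244 → turn +1·90°
n=1: pose=(1,1,W); sL=18/29, sR=90/181; mL=-981/5249, mR=2934/5249; mL+mR=1953/5249 → advance +1; mR−mL=135/181 → turn +1·90°
n=2: pose=(0,1,S); sL=9/17, sR=9/13; mL=-189/442, mR=135/221; mL+mR=81/442 → advance +1; mR−mL=27/26 → turn +1·90°
n=3: pose=(0,0,E); sL=2/5, sR=90/193; mL=-257/965, mR=418/965; mL+mR=161/965 → advance +1; mR−mL=135/193 → turn +1·90°
n=4: pose=(1,0,N); sL=9/20, sR=45/122; mL=-351/2440, mR=999/2440; mL+mR=81/305 → advance +1; mR−mL=135/244 → turn +1·90°
n=5: pose=(1,1,W); sL=18/29, sR=90/181; mL=-981/5249, mR=2934/5249; mL+mR=1953/5249 → advance +1; mR−mL=135/181 → turn +1·90°

0 9/20 45/122 -351/2440 999/2440 1 0 N
1 18/29 90/181 -981/5249 2934/5249 1 1 W
2 9/17 9/13 -189/442 135/221 0 1 S
3 2/5 90/193 -257/965 418/965 0 0 E
4 9/20 45/122 -351/2440 999/2440 1 0 N
5 18/29 90/181 -981/5249 2934/5249 1 1 W
final 0 1 S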